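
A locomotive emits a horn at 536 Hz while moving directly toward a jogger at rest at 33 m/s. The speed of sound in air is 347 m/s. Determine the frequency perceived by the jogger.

Only the source moves, toward the listener, so f' = f · v/(v − v_s).
f' = 536 × 347/(347 − 33) = 536 × 347/314 ≈ 592 Hz.

592 Hz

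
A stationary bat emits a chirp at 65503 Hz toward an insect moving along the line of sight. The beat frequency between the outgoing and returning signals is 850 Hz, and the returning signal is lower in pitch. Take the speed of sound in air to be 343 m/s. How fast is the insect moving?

2.24 m/s

Double Doppler shift off a moving reflector: f₂ = f₀ · (v + u)/(v − u) (u > 0 toward emitter).
Returning signal is lower, so f₂ = f₀ − Δf = 65503 − 850 = 64653 Hz.
Rearranging, u = v · (f₂ − f₀)/(f₂ + f₀) = 343 × -850/130156 ≈ -2.24 m/s.
So the insect is moving at 2.24 m/s away from the emitter.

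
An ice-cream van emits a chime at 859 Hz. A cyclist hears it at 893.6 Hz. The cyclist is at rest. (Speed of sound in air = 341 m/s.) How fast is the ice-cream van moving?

f' > f, so the ice-cream van is approaching.
f' = f · v/(v − v_s) ⇒ v_s = v · |1 − f/f'|.
v_s = 341 × |1 − 859/893.6| = 341 × 0.03872 ≈ 13.2 m/s.

13.2 m/s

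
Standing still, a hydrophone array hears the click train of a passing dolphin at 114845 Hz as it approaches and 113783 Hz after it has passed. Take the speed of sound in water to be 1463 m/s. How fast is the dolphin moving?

6.8 m/s

f₁/f₂ = (v + v_s)/(v − v_s), so v_s = v · (f₁ − f₂)/(f₁ + f₂).
v_s = 1463 × (114845 − 113783)/(114845 + 113783) = 1463 × 1062/228628 ≈ 6.8 m/s.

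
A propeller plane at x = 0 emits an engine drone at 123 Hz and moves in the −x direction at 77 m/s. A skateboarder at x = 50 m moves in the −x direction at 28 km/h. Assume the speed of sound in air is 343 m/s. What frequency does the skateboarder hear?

103 Hz

28 km/h = 7.778 m/s.
The observer lies on the +x side, so the source is heading away from the observer and the observer is heading toward the source.
Both move, so f' = f · (v + v_o)/(v + v_s).
f' = 123 × (343 + 7.778)/(343 + 77) = 123 × 350.78/420 ≈ 103 Hz.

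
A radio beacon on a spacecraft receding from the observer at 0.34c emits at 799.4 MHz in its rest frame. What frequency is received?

561.0 MHz

Relativistic Doppler for frequency: f' = f₀ · √((1 − β)/(1 + β)).
f' = 799.4 × √(0.6600/1.3400) = 799.4 × 0.70181 ≈ 561.0 MHz.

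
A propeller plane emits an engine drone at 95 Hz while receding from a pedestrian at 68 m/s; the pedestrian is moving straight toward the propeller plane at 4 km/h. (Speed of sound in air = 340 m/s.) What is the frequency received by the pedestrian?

79 Hz

4 km/h = 1.111 m/s.
General Doppler shift: f' = f · (v + v_o)/(v + v_s).
f' = 95 × (340 + 1.111)/(340 + 68) = 95 × 341.11/408 ≈ 79 Hz.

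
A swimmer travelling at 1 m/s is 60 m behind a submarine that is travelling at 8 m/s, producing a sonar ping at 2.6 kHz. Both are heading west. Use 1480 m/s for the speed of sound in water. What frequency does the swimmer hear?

2.59 kHz

The swimmer is behind, so the submarine is moving away from it while the swimmer is moving toward the submarine.
General Doppler shift: f' = f · (v + v_o)/(v + v_s).
f' = 2.6 × (1480 + 1)/(1480 + 8) = 2.6 × 1481/1488 ≈ 2.59 kHz.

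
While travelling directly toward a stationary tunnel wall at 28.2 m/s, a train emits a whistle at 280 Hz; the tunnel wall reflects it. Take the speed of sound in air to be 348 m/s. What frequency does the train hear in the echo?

329 Hz

The tunnel wall receives the sound from a moving source: f₁ = f₀ · v/(v − v_e) = 280 × 348/319.8 ≈ 305 Hz.
On the return leg the train is a moving observer: f₂ = f₁ · (v + v_e)/v = 305 × 376.2/348 ≈ 329 Hz.
Equivalently f₂ = f₀ · (v + v_e)/(v − v_e).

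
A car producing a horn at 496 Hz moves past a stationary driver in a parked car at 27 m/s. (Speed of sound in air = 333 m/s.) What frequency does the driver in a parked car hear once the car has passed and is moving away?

459 Hz

Receding: f₂ = f · v/(v + v_s) = 496 × 333/360 ≈ 459 Hz.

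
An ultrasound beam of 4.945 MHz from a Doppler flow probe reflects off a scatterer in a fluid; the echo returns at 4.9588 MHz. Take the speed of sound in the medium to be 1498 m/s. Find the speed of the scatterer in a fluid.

2.09 m/s

Double Doppler shift off a moving reflector: f₂ = f₀ · (v + u)/(v − u) (u > 0 toward emitter).
Rearranging, u = v · (f₂ − f₀)/(f₂ + f₀) = 1498 × 0.0138/9.9038 ≈ 2.09 m/s.
So the scatterer in a fluid is moving at 2.09 m/s toward the emitter.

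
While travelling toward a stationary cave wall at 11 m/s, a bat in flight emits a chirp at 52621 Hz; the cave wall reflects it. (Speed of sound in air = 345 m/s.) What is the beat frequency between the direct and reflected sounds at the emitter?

3466 Hz

The cave wall receives the sound from a moving source: f₁ = f₀ · v/(v − v_e) = 52621 × 345/334 ≈ 54354 Hz.
On the return leg the bat in flight is a moving observer: f₂ = f₁ · (v + v_e)/v = 54354 × 356/345 ≈ 56087 Hz.
Beat against the emitted tone: |f₂ − f₀| = 2v_e·f₀/(v − v_e) = 2 × 11 × 52621/334 ≈ 3466 Hz.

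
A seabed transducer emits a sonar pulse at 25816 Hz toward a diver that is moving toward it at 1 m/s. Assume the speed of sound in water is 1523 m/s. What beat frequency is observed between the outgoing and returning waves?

33.9 Hz

At the diver (a moving observer), f₁ = f₀ · (v + u)/v = 25816 × 1524/1523 ≈ 25833.0 Hz.
On reflection it acts as a source moving toward the stationary detector: f₂ = f₁ · v/(v − u) = 25833.0 × 1523/1522 ≈ 25849.9 Hz.
Equivalently f₂ = f₀ · (v + u)/(v − u).
Beat frequency: |f₂ − f₀| = 2u·f₀/(v − u) = 2 × 1 × 25816/1522 ≈ 33.9 Hz.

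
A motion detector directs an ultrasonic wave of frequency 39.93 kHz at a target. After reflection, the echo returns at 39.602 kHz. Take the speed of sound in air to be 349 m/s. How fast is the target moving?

Double Doppler shift off a moving reflector: f₂ = f₀ · (v + u)/(v − u) (u > 0 toward emitter).
Rearranging, u = v · (f₂ − f₀)/(f₂ + f₀) = 349 × -0.328/79.532 ≈ -1.44 m/s.
So the target is moving at 1.44 m/s away from the emitter.

1.44 m/s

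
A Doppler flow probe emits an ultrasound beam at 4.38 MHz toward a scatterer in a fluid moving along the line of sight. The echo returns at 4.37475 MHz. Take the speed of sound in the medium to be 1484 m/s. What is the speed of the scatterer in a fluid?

0.89 m/s

Double Doppler shift off a moving reflector: f₂ = f₀ · (v + u)/(v − u) (u > 0 toward emitter).
Rearranging, u = v · (f₂ − f₀)/(f₂ + f₀) = 1484 × -0.00525/8.75475 ≈ -0.89 m/s.
So the scatterer in a fluid is moving at 0.89 m/s away from the emitter.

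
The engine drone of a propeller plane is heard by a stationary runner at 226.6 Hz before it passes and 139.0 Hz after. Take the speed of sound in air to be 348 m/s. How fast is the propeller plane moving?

83 m/s

f₁/f₂ = (v + v_s)/(v − v_s), so v_s = v · (f₁ − f₂)/(f₁ + f₂).
v_s = 348 × (226.6 − 139.0)/(226.6 + 139.0) = 348 × 87.6/365.6 ≈ 83 m/s.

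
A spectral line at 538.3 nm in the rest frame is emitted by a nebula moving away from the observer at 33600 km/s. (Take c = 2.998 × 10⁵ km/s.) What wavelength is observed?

β = v/c = 33600/299800 = 0.1121.
Relativistic Doppler for wavelength: λ' = λ₀ · √((1 + β)/(1 − β)).
λ' = 538.3 × √(1.1121/0.8879) = 538.3 × 1.11913 ≈ 602.4 nm.

602.4 nm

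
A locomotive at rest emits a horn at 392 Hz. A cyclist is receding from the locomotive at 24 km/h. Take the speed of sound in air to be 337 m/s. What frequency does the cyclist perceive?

384 Hz

24 km/h = 6.667 m/s.
Only the observer moves, away from the source, so f' = f · (v − v_o)/v.
f' = 392 × (337 − 6.667)/337 = 392 × 330.33/337 ≈ 384 Hz.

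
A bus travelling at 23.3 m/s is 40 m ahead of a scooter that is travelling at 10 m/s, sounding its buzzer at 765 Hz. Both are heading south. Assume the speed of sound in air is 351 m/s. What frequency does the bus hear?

735 Hz

The bus is ahead, so the scooter is moving toward it while the bus is moving away from the scooter.
With source approaching and observer receding, f' = f · (v − v_o)/(v − v_s).
f' = 765 × (351 − 23.3)/(351 − 10) = 765 × 327.7/341 ≈ 735 Hz.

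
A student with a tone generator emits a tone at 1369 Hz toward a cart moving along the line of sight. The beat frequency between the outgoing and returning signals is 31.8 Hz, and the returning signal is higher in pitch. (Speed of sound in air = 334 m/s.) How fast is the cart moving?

3.8 m/s

Double Doppler shift off a moving reflector: f₂ = f₀ · (v + u)/(v − u) (u > 0 toward emitter).
Returning signal is higher, so f₂ = f₀ + Δf = 1369 + 31.8 = 1400.8 Hz.
Rearranging, u = v · (f₂ − f₀)/(f₂ + f₀) = 334 × 31.8/2769.8 ≈ 3.8 m/s.
So the cart is moving at 3.8 m/s toward the emitter.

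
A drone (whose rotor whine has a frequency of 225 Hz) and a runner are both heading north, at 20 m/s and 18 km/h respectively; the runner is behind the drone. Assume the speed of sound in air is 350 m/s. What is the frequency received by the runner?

18 km/h = 5 m/s.
The runner is behind, so the drone is moving away from it while the runner is moving toward the drone.
With source receding and observer approaching, f' = f · (v + v_o)/(v + v_s).
f' = 225 × (350 + 5)/(350 + 20) = 225 × 355/370 ≈ 216 Hz.

216 Hz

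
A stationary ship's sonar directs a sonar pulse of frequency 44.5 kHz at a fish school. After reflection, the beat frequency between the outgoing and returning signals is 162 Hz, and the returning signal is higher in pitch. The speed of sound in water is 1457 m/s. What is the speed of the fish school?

Double Doppler shift off a moving reflector: f₂ = f₀ · (v + u)/(v − u) (u > 0 toward emitter).
Returning signal is higher, so f₂ = f₀ + Δf = 44500 + 162 = 44662 Hz.
Rearranging, u = v · (f₂ − f₀)/(f₂ + f₀) = 1457 × 162/89162 ≈ 2.65 m/s.
So the fish school is moving at 2.65 m/s toward the emitter.

2.65 m/s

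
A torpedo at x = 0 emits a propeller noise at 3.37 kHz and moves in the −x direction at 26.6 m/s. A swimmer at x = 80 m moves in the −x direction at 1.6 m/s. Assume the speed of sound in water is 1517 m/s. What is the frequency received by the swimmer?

3.32 kHz

The observer lies on the +x side, so the source is heading away from the observer and the observer is heading toward the source.
With source receding and observer approaching, f' = f · (v + v_o)/(v + v_s).
f' = 3.37 × (1517 + 1.6)/(1517 + 26.6) = 3.37 × 1518.6/1543.6 ≈ 3.32 kHz.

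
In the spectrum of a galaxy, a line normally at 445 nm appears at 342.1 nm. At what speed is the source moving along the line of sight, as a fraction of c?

0.257

λ'/λ₀ = 0.7688 < 1 (blueshift), so the source is approaching.
λ'/λ₀ = √((1 − β)/(1 + β)) for an approaching source ⇒ β = (1 − r²)/(1 + r²) with r = λ'/λ₀.
β = (1 − 0.5910)/(1 + 0.5910) ≈ 0.257.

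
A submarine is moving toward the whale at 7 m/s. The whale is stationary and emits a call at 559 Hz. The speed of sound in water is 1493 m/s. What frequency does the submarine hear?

Moving observer, stationary source: f' = f · (v + v_o)/v.
f' = 559 × (1493 + 7)/1493 = 559 × 1500/1493 ≈ 562 Hz.

562 Hz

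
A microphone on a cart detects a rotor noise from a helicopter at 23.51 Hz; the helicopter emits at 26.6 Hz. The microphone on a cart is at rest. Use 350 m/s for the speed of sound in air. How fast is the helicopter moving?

46 m/s

f' < f, so the helicopter is receding.
f' = f · v/(v + v_s) ⇒ v_s = v · |1 − f/f'|.
v_s = 350 × |1 − 26.6/23.51| = 350 × 0.1314 ≈ 46 m/s.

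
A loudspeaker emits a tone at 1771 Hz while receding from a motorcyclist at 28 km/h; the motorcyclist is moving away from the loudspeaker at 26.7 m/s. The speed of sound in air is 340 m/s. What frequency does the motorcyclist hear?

28 km/h = 7.778 m/s.
Both move, so f' = f · (v − v_o)/(v + v_s).
f' = 1771 × (340 − 26.7)/(340 + 7.778) = 1771 × 313.3/347.78 ≈ 1595 Hz.

1595 Hz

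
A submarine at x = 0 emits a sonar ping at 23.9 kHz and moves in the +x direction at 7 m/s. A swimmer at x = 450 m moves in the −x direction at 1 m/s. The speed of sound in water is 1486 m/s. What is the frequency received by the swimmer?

The observer lies on the +x side, so the source is heading toward the observer and the observer is heading toward the source.
General Doppler shift: f' = f · (v + v_o)/(v − v_s).
f' = 23.9 × (1486 + 1)/(1486 − 7) = 23.9 × 1487/1479 ≈ 24.0 kHz.

24.0 kHz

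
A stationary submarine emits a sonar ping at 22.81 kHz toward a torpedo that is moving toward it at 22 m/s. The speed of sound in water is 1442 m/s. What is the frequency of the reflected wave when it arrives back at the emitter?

The torpedo first receives the wave as a moving observer: f₁ = f₀ · (v + u)/v = 22.81 × (1442 + 22)/1442 ≈ 23.2 kHz.
On reflection it acts as a source moving toward the stationary detector: f₂ = f₁ · v/(v − u) = 23.2 × 1442/1420 ≈ 23.5 kHz.
Equivalently f₂ = f₀ · (v + u)/(v − u).

23.5 kHz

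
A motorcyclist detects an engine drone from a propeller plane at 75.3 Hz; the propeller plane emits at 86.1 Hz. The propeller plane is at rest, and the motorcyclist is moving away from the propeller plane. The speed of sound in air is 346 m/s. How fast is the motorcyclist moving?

f' = f · (v − v_o)/v ⇒ v_o = v · |f'/f − 1|.
v_o = 346 × |75.3/86.1 − 1| = 346 × 0.1254 ≈ 43 m/s.

43 m/s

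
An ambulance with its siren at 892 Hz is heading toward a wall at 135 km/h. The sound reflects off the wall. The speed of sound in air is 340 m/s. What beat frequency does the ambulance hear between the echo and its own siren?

135 km/h = 37.5 m/s.
The wall receives the sound from a moving source: f₁ = f₀ · v/(v − v_e) = 892 × 340/302.5 ≈ 1003 Hz.
On the return leg the ambulance is a moving observer: f₂ = f₁ · (v + v_e)/v = 1003 × 377.5/340 ≈ 1113 Hz.
Equivalently f₂ = f₀ · (v + v_e)/(v − v_e).
Beat against the emitted tone: |f₂ − f₀| = 2v_e·f₀/(v − v_e) = 2 × 37.5 × 892/302.5 ≈ 221 Hz.

221 Hz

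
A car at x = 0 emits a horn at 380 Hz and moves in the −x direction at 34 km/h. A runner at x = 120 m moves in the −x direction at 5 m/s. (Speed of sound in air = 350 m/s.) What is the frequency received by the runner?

375 Hz

34 km/h = 9.444 m/s.
The observer lies on the +x side, so the source is heading away from the observer and the observer is heading toward the source.
General Doppler shift: f' = f · (v + v_o)/(v + v_s).
f' = 380 × (350 + 5)/(350 + 9.444) = 380 × 355/359.44 ≈ 375 Hz.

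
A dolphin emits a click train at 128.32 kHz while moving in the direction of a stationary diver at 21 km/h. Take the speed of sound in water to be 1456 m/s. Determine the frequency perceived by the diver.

21 km/h = 5.833 m/s.
With the source moving toward a stationary observer, f' = f · v/(v − v_s).
f' = 128.32 × 1456/(1456 − 5.833) = 128.32 × 1456/1450 ≈ 128.8 kHz.

128.8 kHz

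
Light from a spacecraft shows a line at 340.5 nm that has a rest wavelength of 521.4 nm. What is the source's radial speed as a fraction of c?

0.402

λ'/λ₀ = 0.6530 < 1 (blueshift), so the source is approaching.
λ'/λ₀ = √((1 − β)/(1 + β)) for an approaching source ⇒ β = (1 − r²)/(1 + r²) with r = λ'/λ₀.
β = (1 − 0.4265)/(1 + 0.4265) ≈ 0.402.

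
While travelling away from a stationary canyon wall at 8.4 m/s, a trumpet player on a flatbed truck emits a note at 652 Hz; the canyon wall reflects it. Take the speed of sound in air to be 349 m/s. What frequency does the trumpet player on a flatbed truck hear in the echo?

The canyon wall receives the sound from a moving source: f₁ = f₀ · v/(v + v_e) = 652 × 349/357.4 ≈ 637 Hz.
On the return leg the trumpet player on a flatbed truck is a moving observer: f₂ = f₁ · (v − v_e)/v = 637 × 340.6/349 ≈ 621 Hz.
Equivalently f₂ = f₀ · (v − v_e)/(v + v_e).

621 Hz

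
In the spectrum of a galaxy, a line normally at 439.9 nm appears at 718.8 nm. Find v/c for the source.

0.455c

λ'/λ₀ = 1.6340 > 1 (redshift), so the source is receding.
λ'/λ₀ = √((1 + β)/(1 − β)) for a receding source ⇒ β = (r² − 1)/(r² + 1) with r = λ'/λ₀.
β = (2.6700 − 1)/(2.6700 + 1) ≈ 0.455.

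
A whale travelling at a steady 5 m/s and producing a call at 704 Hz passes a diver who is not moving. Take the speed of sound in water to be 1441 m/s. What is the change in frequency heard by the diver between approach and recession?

4.89 Hz

Approaching: f₁ = f · v/(v − v_s) = 704 × 1441/1436 ≈ 706.45 Hz.
Receding: f₂ = f · v/(v + v_s) = 704 × 1441/1446 ≈ 701.57 Hz.
Drop: f₁ − f₂ = 2f·v·v_s/(v² − v_s²) = 2 × 704 × 1441 × 5/(1441² − 5²) ≈ 4.89 Hz.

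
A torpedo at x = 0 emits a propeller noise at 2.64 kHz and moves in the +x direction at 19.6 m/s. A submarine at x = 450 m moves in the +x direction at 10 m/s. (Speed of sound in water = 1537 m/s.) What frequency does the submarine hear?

2.66 kHz

The observer lies on the +x side, so the source is heading toward the observer and the observer is heading away from the source.
With source approaching and observer receding, f' = f · (v − v_o)/(v − v_s).
f' = 2.64 × (1537 − 10)/(1537 − 19.6) = 2.64 × 1527/1517.4 ≈ 2.66 kHz.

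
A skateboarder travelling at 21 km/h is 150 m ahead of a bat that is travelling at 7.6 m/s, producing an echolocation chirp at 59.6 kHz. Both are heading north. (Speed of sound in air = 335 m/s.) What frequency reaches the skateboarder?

21 km/h = 5.833 m/s.
The skateboarder is ahead, so the bat is moving toward it while the skateboarder is moving away from the bat.
General Doppler shift: f' = f · (v − v_o)/(v − v_s).
f' = 59.6 × (335 − 5.833)/(335 − 7.6) = 59.6 × 329.17/327.4 ≈ 59.9 kHz.

59.9 kHz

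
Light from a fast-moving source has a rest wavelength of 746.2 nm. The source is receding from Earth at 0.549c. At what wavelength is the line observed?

Relativistic Doppler for wavelength: λ' = λ₀ · √((1 + β)/(1 − β)).
λ' = 746.2 × √(1.5490/0.4510) = 746.2 × 1.85326 ≈ 1382.9 nm.

1382.9 nm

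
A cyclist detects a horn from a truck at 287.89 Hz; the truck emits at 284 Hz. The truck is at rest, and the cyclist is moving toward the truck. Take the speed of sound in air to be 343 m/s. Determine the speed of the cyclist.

4.7 m/s

f' = f · (v + v_o)/v ⇒ v_o = v · |f'/f − 1|.
v_o = 343 × |287.89/284 − 1| = 343 × 0.0137 ≈ 4.7 m/s.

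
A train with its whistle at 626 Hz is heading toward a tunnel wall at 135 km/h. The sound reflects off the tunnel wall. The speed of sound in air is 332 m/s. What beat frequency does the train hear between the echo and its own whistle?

159 Hz

135 km/h = 37.5 m/s.
The tunnel wall receives the sound from a moving source: f₁ = f₀ · v/(v − v_e) = 626 × 332/294.5 ≈ 705.7 Hz.
On the return leg the train is a moving observer: f₂ = f₁ · (v + v_e)/v = 705.7 × 369.5/332 ≈ 785.4 Hz.
Equivalently f₂ = f₀ · (v + v_e)/(v − v_e).
Beat against the emitted tone: |f₂ − f₀| = 2v_e·f₀/(v − v_e) = 2 × 37.5 × 626/294.5 ≈ 159 Hz.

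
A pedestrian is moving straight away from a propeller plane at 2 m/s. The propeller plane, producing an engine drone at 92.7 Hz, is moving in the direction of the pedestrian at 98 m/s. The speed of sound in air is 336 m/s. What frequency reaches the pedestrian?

General Doppler shift: f' = f · (v − v_o)/(v − v_s).
f' = 92.7 × (336 − 2)/(336 − 98) = 92.7 × 334/238 ≈ 130 Hz.

130 Hz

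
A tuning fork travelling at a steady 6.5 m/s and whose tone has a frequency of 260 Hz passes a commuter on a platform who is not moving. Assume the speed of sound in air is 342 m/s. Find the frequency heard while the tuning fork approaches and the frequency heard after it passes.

Approaching: f₁ = f · v/(v − v_s) = 260 × 342/335.5 ≈ 265 Hz.
Receding: f₂ = f · v/(v + v_s) = 260 × 342/348.5 ≈ 255 Hz.

265 Hz approaching; 255 Hz receding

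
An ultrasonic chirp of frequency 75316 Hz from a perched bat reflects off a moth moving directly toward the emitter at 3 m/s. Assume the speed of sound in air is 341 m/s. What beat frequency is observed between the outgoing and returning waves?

The moth first receives the wave as a moving observer: f₁ = f₀ · (v + u)/v = 75316 × (341 + 3)/341 ≈ 75979 Hz.
On reflection it acts as a source moving toward the stationary detector: f₂ = f₁ · v/(v − u) = 75979 × 341/338 ≈ 76653 Hz.
Beat frequency: |f₂ − f₀| = 2u·f₀/(v − u) = 2 × 3 × 75316/338 ≈ 1337 Hz.

1337 Hz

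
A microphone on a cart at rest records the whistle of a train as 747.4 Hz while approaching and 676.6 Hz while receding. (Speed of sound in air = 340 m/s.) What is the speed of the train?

16.9 m/s

f₁/f₂ = (v + v_s)/(v − v_s), so v_s = v · (f₁ − f₂)/(f₁ + f₂).
v_s = 340 × (747.4 − 676.6)/(747.4 + 676.6) = 340 × 70.8/1424.0 ≈ 16.9 m/s.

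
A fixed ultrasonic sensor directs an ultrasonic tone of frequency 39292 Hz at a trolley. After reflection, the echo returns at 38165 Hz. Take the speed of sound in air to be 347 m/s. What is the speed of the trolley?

5.0 m/s

Double Doppler shift off a moving reflector: f₂ = f₀ · (v + u)/(v − u) (u > 0 toward emitter).
Rearranging, u = v · (f₂ − f₀)/(f₂ + f₀) = 347 × -1127/77457 ≈ -5.0 m/s.
So the trolley is moving at 5.0 m/s away from the emitter.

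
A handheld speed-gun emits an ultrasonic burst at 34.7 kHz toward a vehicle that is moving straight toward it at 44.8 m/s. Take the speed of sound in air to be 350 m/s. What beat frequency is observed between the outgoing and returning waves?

10187 Hz

At the vehicle (a moving observer), f₁ = f₀ · (v + u)/v = 34.7 × 394.8/350 ≈ 39.14 kHz.
On reflection it acts as a source moving toward the stationary detector: f₂ = f₁ · v/(v − u) = 39.14 × 350/305.2 ≈ 44.89 kHz.
Beat frequency (with f₀ = 34700 Hz): |f₂ − f₀| = 2u·f₀/(v − u) = 2 × 44.8 × 34700/305.2 ≈ 10187 Hz.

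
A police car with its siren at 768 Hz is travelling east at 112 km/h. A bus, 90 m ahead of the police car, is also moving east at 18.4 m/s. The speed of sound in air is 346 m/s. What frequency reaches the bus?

112 km/h = 31.11 m/s.
The bus is ahead, so the police car is moving toward it while the bus is moving away from the police car.
With source approaching and observer receding, f' = f · (v − v_o)/(v − v_s).
f' = 768 × (346 − 18.4)/(346 − 31.11) = 768 × 327.6/314.89 ≈ 799 Hz.

799 Hz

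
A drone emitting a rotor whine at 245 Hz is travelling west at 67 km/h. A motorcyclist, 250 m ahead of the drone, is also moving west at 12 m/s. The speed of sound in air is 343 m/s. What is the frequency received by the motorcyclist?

67 km/h = 18.61 m/s.
The motorcyclist is ahead, so the drone is moving toward it while the motorcyclist is moving away from the drone.
General Doppler shift: f' = f · (v − v_o)/(v − v_s).
f' = 245 × (343 − 12)/(343 − 18.61) = 245 × 331/324.39 ≈ 250 Hz.

250 Hz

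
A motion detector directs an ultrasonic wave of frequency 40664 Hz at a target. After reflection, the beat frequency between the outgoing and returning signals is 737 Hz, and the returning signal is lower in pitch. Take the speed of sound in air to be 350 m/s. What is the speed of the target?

Double Doppler shift off a moving reflector: f₂ = f₀ · (v + u)/(v − u) (u > 0 toward emitter).
Returning signal is lower, so f₂ = f₀ − Δf = 40664 − 737 = 39927 Hz.
Rearranging, u = v · (f₂ − f₀)/(f₂ + f₀) = 350 × -737/80591 ≈ -3.2 m/s.
So the target is moving at 3.2 m/s away from the emitter.

3.2 m/s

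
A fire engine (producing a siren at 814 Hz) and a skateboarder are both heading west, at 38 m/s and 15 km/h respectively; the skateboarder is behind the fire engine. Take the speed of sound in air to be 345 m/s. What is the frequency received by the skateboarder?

742 Hz

15 km/h = 4.167 m/s.
The skateboarder is behind, so the fire engine is moving away from it while the skateboarder is moving toward the fire engine.
With source receding and observer approaching, f' = f · (v + v_o)/(v + v_s).
f' = 814 × (345 + 4.167)/(345 + 38) = 814 × 349.17/383 ≈ 742 Hz.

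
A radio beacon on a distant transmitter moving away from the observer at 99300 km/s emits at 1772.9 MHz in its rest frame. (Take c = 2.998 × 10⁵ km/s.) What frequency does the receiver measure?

β = v/c = 99300/299800 = 0.3312.
Relativistic Doppler for frequency: f' = f₀ · √((1 − β)/(1 + β)).
f' = 1772.9 × √(0.6688/1.3312) = 1772.9 × 0.70879 ≈ 1256.6 MHz.

1256.6 MHz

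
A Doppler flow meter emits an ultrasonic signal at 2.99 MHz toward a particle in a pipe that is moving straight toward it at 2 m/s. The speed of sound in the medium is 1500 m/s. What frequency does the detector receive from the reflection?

2.998 MHz

At the particle in a pipe (a moving observer), f₁ = f₀ · (v + u)/v = 2.99 × 1502/1500 ≈ 2.994 MHz.
The reflection then acts as a moving source: f₂ = f₁ · v/(v − u) ≈ 2.998 MHz.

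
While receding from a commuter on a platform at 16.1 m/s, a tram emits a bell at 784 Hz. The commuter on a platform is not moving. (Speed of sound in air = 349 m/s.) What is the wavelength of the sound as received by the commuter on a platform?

46.6 cm

With the source moving away from a stationary observer, f' = f · v/(v + v_s).
f' = 784 × 349/(349 + 16.1) ≈ 749 Hz.
λ' = v/f' = 349/749.428 ≈ 46.6 cm.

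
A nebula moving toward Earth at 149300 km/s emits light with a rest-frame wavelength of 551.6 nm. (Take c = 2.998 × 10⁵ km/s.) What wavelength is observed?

319.3 nm

β = v/c = 149300/299800 = 0.4980.
Relativistic Doppler for wavelength: λ' = λ₀ · √((1 − β)/(1 + β)).
λ' = 551.6 × √(0.5020/1.4980) = 551.6 × 0.57889 ≈ 319.3 nm.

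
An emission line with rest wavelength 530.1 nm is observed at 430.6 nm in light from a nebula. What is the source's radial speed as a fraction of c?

0.205c

λ'/λ₀ = 0.8123 < 1 (blueshift), so the source is approaching.
λ'/λ₀ = √((1 − β)/(1 + β)) for an approaching source ⇒ β = (1 − r²)/(1 + r²) with r = λ'/λ₀.
β = (1 − 0.6598)/(1 + 0.6598) ≈ 0.205.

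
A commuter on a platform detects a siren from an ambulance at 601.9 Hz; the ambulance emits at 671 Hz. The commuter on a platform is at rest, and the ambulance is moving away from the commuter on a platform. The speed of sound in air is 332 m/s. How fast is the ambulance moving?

38 m/s

f' = f · v/(v + v_s) ⇒ v_s = v · |1 − f/f'|.
v_s = 332 × |1 − 671/601.9| = 332 × 0.1148 ≈ 38 m/s.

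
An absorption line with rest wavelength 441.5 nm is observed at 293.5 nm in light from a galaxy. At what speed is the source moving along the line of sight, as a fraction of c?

λ'/λ₀ = 0.6648 < 1 (blueshift), so the source is approaching.
λ'/λ₀ = √((1 − β)/(1 + β)) for an approaching source ⇒ β = (1 − r²)/(1 + r²) with r = λ'/λ₀.
β = (1 − 0.4419)/(1 + 0.4419) ≈ 0.387.

0.387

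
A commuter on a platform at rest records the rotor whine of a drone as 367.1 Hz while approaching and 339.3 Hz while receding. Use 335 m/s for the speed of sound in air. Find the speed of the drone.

13.2 m/s

f₁/f₂ = (v + v_s)/(v − v_s), so v_s = v · (f₁ − f₂)/(f₁ + f₂).
v_s = 335 × (367.1 − 339.3)/(367.1 + 339.3) = 335 × 27.8/706.4 ≈ 13.2 m/s.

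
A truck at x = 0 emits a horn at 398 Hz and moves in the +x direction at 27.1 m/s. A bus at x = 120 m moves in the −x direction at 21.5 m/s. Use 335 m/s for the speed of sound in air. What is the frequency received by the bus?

461 Hz

The observer lies on the +x side, so the source is heading toward the observer and the observer is heading toward the source.
With source approaching and observer approaching, f' = f · (v + v_o)/(v − v_s).
f' = 398 × (335 + 21.5)/(335 − 27.1) = 398 × 356.5/307.9 ≈ 461 Hz.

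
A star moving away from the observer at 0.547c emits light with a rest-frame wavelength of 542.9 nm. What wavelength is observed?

1003.3 nm

Relativistic Doppler for wavelength: λ' = λ₀ · √((1 + β)/(1 − β)).
λ' = 542.9 × √(1.5470/0.4530) = 542.9 × 1.84797 ≈ 1003.3 nm.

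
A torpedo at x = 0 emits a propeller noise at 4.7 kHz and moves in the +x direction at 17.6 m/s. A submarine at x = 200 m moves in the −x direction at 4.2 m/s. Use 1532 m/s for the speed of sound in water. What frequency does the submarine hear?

The observer lies on the +x side, so the source is heading toward the observer and the observer is heading toward the source.
With source approaching and observer approaching, f' = f · (v + v_o)/(v − v_s).
f' = 4.7 × (1532 + 4.2)/(1532 − 17.6) = 4.7 × 1536.2/1514.4 ≈ 4.77 kHz.

4.77 kHz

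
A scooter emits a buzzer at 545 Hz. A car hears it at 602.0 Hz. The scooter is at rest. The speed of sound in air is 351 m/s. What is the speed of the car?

37 m/s

f' > f, so the car is approaching.
f' = f · (v + v_o)/v ⇒ v_o = v · |f'/f − 1|.
v_o = 351 × |602.0/545 − 1| = 351 × 0.1046 ≈ 37 m/s.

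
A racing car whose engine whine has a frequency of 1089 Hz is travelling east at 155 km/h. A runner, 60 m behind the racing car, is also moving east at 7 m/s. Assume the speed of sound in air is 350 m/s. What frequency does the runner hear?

989 Hz

155 km/h = 43.06 m/s.
The runner is behind, so the racing car is moving away from it while the runner is moving toward the racing car.
With source receding and observer approaching, f' = f · (v + v_o)/(v + v_s).
f' = 1089 × (350 + 7)/(350 + 43.06) = 1089 × 357/393.06 ≈ 989 Hz.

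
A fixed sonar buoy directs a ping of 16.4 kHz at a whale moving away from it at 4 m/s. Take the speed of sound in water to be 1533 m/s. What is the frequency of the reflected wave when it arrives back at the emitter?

At the whale (a moving observer), f₁ = f₀ · (v − u)/v = 16.4 × 1529/1533 ≈ 16.36 kHz.
The reflection then acts as a moving source: f₂ = f₁ · v/(v + u) ≈ 16.31 kHz.
Equivalently f₂ = f₀ · (v − u)/(v + u).

16.31 kHz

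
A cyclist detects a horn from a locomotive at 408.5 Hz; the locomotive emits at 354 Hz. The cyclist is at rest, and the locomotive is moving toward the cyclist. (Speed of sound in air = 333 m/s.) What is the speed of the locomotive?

f' = f · v/(v − v_s) ⇒ v_s = v · |1 − f/f'|.
v_s = 333 × |1 − 354/408.5| = 333 × 0.1334 ≈ 44 m/s.

44 m/s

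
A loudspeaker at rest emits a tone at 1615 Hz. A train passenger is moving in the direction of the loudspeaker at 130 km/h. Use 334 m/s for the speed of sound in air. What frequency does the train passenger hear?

130 km/h = 36.11 m/s.
Only the observer moves, toward the source, so f' = f · (v + v_o)/v.
f' = 1615 × (334 + 36.11)/334 = 1615 × 370.11/334 ≈ 1790 Hz.

1790 Hz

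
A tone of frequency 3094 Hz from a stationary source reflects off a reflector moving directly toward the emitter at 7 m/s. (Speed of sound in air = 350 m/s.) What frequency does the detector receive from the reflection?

At the reflector (a moving observer), f₁ = f₀ · (v + u)/v = 3094 × 357/350 ≈ 3156 Hz.
The reflection then acts as a moving source: f₂ = f₁ · v/(v − u) ≈ 3220 Hz.

3220 Hz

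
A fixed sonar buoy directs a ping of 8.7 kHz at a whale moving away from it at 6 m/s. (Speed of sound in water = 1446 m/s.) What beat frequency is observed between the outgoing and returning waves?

The whale first receives the wave as a moving observer: f₁ = f₀ · (v − u)/v = 8.7 × (1446 − 6)/1446 ≈ 8.6639 kHz.
The reflection then acts as a moving source: f₂ = f₁ · v/(v + u) ≈ 8.6281 kHz.
Equivalently f₂ = f₀ · (v − u)/(v + u).
Beat frequency (with f₀ = 8700 Hz): |f₂ − f₀| = 2u·f₀/(v + u) = 2 × 6 × 8700/1452 ≈ 72 Hz.

72 Hz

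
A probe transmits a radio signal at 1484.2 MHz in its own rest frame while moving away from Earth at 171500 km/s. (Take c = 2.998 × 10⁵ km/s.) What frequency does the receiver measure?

774.4 MHz

β = v/c = 171500/299800 = 0.5720.
Relativistic Doppler for frequency: f' = f₀ · √((1 − β)/(1 + β)).
f' = 1484.2 × √(0.4280/1.5720) = 1484.2 × 0.52175 ≈ 774.4 MHz.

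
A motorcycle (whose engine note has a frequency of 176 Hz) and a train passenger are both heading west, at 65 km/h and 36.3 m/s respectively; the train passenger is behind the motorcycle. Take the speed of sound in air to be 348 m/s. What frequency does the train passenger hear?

185 Hz

65 km/h = 18.06 m/s.
The train passenger is behind, so the motorcycle is moving away from it while the train passenger is moving toward the motorcycle.
With source receding and observer approaching, f' = f · (v + v_o)/(v + v_s).
f' = 176 × (348 + 36.3)/(348 + 18.06) = 176 × 384.3/366.06 ≈ 185 Hz.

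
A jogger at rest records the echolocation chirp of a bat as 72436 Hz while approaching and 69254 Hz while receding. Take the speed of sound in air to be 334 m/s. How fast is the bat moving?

7.5 m/s

f₁/f₂ = (v + v_s)/(v − v_s), so v_s = v · (f₁ − f₂)/(f₁ + f₂).
v_s = 334 × (72436 − 69254)/(72436 + 69254) = 334 × 3182/141690 ≈ 7.5 m/s.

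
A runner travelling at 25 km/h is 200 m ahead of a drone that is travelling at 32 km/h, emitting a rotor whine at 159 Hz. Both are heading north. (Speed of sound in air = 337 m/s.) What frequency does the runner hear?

32 km/h = 8.889 m/s; 25 km/h = 6.944 m/s.
The runner is ahead, so the drone is moving toward it while the runner is moving away from the drone.
With source approaching and observer receding, f' = f · (v − v_o)/(v − v_s).
f' = 159 × (337 − 6.944)/(337 − 8.889) = 159 × 330.06/328.11 ≈ 160 Hz.

160 Hz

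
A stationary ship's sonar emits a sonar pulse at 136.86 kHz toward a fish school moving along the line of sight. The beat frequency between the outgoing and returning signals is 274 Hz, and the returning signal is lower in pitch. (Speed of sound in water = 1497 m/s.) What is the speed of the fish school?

1.50 m/s

Double Doppler shift off a moving reflector: f₂ = f₀ · (v + u)/(v − u) (u > 0 toward emitter).
Returning signal is lower, so f₂ = f₀ − Δf = 136860 − 274 = 136586 Hz.
Rearranging, u = v · (f₂ − f₀)/(f₂ + f₀) = 1497 × -274/273446 ≈ -1.50 m/s.
So the fish school is moving at 1.50 m/s away from the emitter.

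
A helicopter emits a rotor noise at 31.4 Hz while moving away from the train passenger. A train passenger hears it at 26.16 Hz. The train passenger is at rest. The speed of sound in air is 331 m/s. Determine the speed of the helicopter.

66 m/s

f' = f · v/(v + v_s) ⇒ v_s = v · |1 − f/f'|.
v_s = 331 × |1 − 31.4/26.16| = 331 × 0.2003 ≈ 66 m/s.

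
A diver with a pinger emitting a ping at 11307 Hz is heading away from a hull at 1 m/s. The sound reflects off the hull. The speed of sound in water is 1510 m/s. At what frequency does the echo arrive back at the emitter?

11292 Hz

The hull receives the sound from a moving source: f₁ = f₀ · v/(v + v_e) = 11307 × 1510/1511 ≈ 11300 Hz.
On the return leg the diver with a pinger is a moving observer: f₂ = f₁ · (v − v_e)/v = 11300 × 1509/1510 ≈ 11292 Hz.
Equivalently f₂ = f₀ · (v − v_e)/(v + v_e).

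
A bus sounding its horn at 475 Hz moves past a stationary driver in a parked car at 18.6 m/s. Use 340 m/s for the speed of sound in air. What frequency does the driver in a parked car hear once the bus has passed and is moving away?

Receding: f₂ = f · v/(v + v_s) = 475 × 340/358.6 ≈ 450 Hz.

450 Hz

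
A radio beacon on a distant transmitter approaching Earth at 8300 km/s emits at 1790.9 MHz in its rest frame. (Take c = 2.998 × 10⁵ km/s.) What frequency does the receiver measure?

β = v/c = 8300/299800 = 0.0277.
Relativistic Doppler for frequency: f' = f₀ · √((1 + β)/(1 − β)).
f' = 1790.9 × √(1.0277/0.9723) = 1790.9 × 1.02808 ≈ 1841.2 MHz.

1841.2 MHz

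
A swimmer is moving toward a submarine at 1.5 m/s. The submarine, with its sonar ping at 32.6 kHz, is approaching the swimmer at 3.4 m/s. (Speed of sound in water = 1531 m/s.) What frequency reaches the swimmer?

32.7 kHz

General Doppler shift: f' = f · (v + v_o)/(v − v_s).
f' = 32.6 × (1531 + 1.5)/(1531 − 3.4) = 32.6 × 1532.5/1527.6 ≈ 32.7 kHz.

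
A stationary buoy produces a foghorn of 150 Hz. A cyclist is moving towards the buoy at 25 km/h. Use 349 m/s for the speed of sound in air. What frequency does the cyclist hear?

25 km/h = 6.944 m/s.
Only the observer moves, toward the source, so f' = f · (v + v_o)/v.
f' = 150 × (349 + 6.944)/349 = 150 × 355.94/349 ≈ 153 Hz.

153 Hz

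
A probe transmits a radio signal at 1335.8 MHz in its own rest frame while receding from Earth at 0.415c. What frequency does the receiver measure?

Relativistic Doppler for frequency: f' = f₀ · √((1 − β)/(1 + β)).
f' = 1335.8 × √(0.5850/1.4150) = 1335.8 × 0.64298 ≈ 858.9 MHz.

858.9 MHz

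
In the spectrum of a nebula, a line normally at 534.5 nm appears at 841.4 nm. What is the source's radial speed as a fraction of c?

0.425c

λ'/λ₀ = 1.5742 > 1 (redshift), so the source is receding.
λ'/λ₀ = √((1 + β)/(1 − β)) for a receding source ⇒ β = (r² − 1)/(r² + 1) with r = λ'/λ₀.
β = (2.4780 − 1)/(2.4780 + 1) ≈ 0.425.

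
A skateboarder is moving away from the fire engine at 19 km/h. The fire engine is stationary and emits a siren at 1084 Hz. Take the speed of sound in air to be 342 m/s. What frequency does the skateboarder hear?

19 km/h = 5.278 m/s.
Moving observer, stationary source: f' = f · (v − v_o)/v.
f' = 1084 × (342 − 5.278)/342 = 1084 × 336.72/342 ≈ 1067 Hz.

1067 Hz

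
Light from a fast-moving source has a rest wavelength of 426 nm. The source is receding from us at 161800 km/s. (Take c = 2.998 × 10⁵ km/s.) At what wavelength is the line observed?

779.1 nm

β = v/c = 161800/299800 = 0.5397.
Relativistic Doppler for wavelength: λ' = λ₀ · √((1 + β)/(1 − β)).
λ' = 426 × √(1.5397/0.4603) = 426 × 1.82891 ≈ 779.1 nm.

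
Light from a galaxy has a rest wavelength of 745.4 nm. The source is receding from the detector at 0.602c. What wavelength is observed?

1495.5 nm

Relativistic Doppler for wavelength: λ' = λ₀ · √((1 + β)/(1 − β)).
λ' = 745.4 × √(1.6020/0.3980) = 745.4 × 2.00627 ≈ 1495.5 nm.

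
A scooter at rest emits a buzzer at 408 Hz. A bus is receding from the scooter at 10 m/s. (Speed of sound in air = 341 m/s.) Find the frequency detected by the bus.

Only the observer moves, away from the source, so f' = f · (v − v_o)/v.
f' = 408 × (341 − 10)/341 = 408 × 331/341 ≈ 396 Hz.

396 Hz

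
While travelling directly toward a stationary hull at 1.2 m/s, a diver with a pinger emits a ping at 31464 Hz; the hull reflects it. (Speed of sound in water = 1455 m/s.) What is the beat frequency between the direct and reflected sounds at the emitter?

51.9 Hz

The hull receives the sound from a moving source: f₁ = f₀ · v/(v − v_e) = 31464 × 1455/1453.8 ≈ 31490.0 Hz.
On the return leg the diver with a pinger is a moving observer: f₂ = f₁ · (v + v_e)/v = 31490.0 × 1456.2/1455 ≈ 31515.9 Hz.
Equivalently f₂ = f₀ · (v + v_e)/(v − v_e).
Beat against the emitted tone: |f₂ − f₀| = 2v_e·f₀/(v − v_e) = 2 × 1.2 × 31464/1453.8 ≈ 51.9 Hz.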